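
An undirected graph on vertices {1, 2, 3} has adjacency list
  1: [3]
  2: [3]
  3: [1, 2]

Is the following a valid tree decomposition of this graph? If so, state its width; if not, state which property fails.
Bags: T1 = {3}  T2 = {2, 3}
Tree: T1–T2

No — vertex 1 appears in no bag.

A tree decomposition must satisfy three properties: every vertex lies in some bag; for every edge, both endpoints lie together in some bag; and for every vertex, the bags containing it form a connected subtree. Here vertex 1 appears in no bag, so the decomposition is invalid.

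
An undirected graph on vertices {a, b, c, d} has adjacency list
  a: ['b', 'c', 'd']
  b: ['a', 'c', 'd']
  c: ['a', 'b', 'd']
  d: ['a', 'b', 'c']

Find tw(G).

A width-3 tree decomposition is:
Bags: B1 = {a, b, c, d}
Tree: (single bag)
With just one bag of size 4, the width is 4 − 1 = 3, so tw(G) ≤ 3. Conversely, {a, b, c, d} is a clique of size 4, and the vertices of any clique must share a bag in every tree decomposition; so some bag has ≥ 4 vertices and tw(G) ≥ 3. Combining the bounds, tw(G) = 3.

3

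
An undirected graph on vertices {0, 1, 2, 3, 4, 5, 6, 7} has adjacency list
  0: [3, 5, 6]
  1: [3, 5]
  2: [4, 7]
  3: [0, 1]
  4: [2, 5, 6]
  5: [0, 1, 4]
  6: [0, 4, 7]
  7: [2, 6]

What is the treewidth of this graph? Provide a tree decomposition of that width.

Each bag holds 3 vertices, so the decomposition has width 2, which upper-bounds the treewidth. For the lower bound, G contains the cycle 2–7–6–4–2, so G is not a forest; only forests have treewidth ≤ 1, hence tw(G) ≥ 2. Hence tw(G) = 2 exactly.

Treewidth 2.
Bags: B1 = {2, 4, 7}  B2 = {4, 6, 7}  B3 = {4, 5, 6}  B4 = {0, 5, 6}  B5 = {0, 1, 5}  B6 = {0, 1, 3}
Tree: B1–B2, B2–B3, B3–B4, B4–B5, B5–B6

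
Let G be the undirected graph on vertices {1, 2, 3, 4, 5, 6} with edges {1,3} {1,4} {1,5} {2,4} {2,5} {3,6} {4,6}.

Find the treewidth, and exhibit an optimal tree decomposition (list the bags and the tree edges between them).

Treewidth 2.
One optimal decomposition is:
Bags: B1 = {3, 4, 6}  B2 = {1, 3, 4}  B3 = {1, 2, 4}  B4 = {1, 2, 5}
Tree: B1–B2, B2–B3, B3–B4

Every bag has size at most 3, so the width is 3 − 1 = 2 and tw(G) ≤ 2. The edges 6–3–1–4–6 form a cycle, so G is not a tree and its treewidth is at least 2. Therefore the treewidth is 2.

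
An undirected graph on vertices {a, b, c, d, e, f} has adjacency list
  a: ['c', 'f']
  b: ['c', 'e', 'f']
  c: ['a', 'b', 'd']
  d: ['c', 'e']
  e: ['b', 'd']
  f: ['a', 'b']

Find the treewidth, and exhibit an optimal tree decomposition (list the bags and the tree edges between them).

The largest bag has 3 vertices, giving width 2; this decomposition certifies tw(G) ≤ 2. The edges e–d–c–b–e form a cycle, so G is not a tree and its treewidth is at least 2. Therefore the treewidth is 2.

Treewidth 2.
One such decomposition:
Bags: B1 = {b, d, e}  B2 = {b, c, d}  B3 = {b, c, f}  B4 = {a, c, f}
Tree: B1–B2, B2–B3, B3–B4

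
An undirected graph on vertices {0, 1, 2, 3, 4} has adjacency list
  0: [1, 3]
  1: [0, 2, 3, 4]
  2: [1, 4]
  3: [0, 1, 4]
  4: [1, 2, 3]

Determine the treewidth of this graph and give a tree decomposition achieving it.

Treewidth 2.
One such decomposition:
Bags: B1 = {1, 2, 4}  B2 = {1, 3, 4}  B3 = {0, 1, 3}
Tree: B1–B2, B2–B3

Every bag has size at most 3, so the width is 3 − 1 = 2 and tw(G) ≤ 2. Conversely, {1, 2, 4} is a clique of size 3, and the vertices of any clique must share a bag in every tree decomposition; so some bag has ≥ 3 vertices and tw(G) ≥ 2. Combining the bounds, tw(G) = 2.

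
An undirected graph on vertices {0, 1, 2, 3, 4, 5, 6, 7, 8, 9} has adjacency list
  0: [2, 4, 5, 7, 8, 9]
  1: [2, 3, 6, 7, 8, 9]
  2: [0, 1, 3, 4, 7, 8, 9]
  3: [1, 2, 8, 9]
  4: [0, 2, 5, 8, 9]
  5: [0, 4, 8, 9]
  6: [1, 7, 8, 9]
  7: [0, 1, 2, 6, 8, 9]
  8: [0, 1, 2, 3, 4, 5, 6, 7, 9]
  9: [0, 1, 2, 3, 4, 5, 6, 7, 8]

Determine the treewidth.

4

A width-4 tree decomposition is:
Bags: B1 = {0, 2, 7, 8, 9}  B2 = {1, 2, 7, 8, 9}  B3 = {1, 6, 7, 8, 9}  B4 = {0, 2, 4, 8, 9}  B5 = {1, 2, 3, 8, 9}  B6 = {0, 4, 5, 8, 9}
Tree: B1–B2, B2–B3, B1–B4, B2–B5, B4–B6
Every bag has size at most 5, so the width is 5 − 1 = 4 and tw(G) ≤ 4. For the lower bound, the 5 vertices {0, 2, 4, 8, 9} are pairwise adjacent, and any tree decomposition puts a clique entirely inside one bag — forcing width ≥ 4. Hence tw(G) = 4 exactly.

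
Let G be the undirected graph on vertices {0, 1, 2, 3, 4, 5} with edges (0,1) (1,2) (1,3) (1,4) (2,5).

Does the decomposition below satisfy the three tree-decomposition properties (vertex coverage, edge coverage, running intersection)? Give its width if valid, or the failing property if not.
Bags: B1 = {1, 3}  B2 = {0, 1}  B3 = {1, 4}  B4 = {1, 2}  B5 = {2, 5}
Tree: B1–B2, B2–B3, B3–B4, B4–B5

Every vertex of G appears in some bag (union = {0, 1, 2, 3, 4, 5}); every edge is covered by a bag; and for each vertex v the set of bags containing v is connected in the bag tree. The decomposition is therefore valid. The largest bag has 2 vertices, so the width is 1.

Yes; width 1.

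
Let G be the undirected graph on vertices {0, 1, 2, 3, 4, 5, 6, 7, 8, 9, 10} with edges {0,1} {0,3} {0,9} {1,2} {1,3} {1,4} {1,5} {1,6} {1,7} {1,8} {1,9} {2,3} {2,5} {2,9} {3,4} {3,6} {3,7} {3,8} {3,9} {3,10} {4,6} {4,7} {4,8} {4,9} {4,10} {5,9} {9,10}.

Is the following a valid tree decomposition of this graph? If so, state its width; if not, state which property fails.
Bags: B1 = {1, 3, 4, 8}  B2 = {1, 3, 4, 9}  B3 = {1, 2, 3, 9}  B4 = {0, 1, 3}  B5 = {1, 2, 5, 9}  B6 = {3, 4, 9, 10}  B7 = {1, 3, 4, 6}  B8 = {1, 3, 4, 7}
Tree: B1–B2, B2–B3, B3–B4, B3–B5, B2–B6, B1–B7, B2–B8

No — edge (9,0) lies in no bag.

A tree decomposition must satisfy three properties: every vertex lies in some bag; for every edge, both endpoints lie together in some bag; and for every vertex, the bags containing it form a connected subtree. Here edge (9,0) lies in no bag, so the decomposition is invalid.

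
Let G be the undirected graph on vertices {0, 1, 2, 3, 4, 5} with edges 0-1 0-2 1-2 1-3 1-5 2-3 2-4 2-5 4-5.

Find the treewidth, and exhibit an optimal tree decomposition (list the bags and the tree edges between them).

Every bag has size at most 3, so the width is 3 − 1 = 2 and tw(G) ≤ 2. On the other hand G contains the 3-clique {0, 1, 2}. A clique must lie in a single bag of any decomposition, so no decomposition can have width below 2. Combining the bounds, tw(G) = 2.

Treewidth 2.
One optimal decomposition is:
Bags: B1 = {1, 2, 3}  B2 = {1, 2, 5}  B3 = {0, 1, 2}  B4 = {2, 4, 5}
Tree: B1–B2, B2–B3, B2–B4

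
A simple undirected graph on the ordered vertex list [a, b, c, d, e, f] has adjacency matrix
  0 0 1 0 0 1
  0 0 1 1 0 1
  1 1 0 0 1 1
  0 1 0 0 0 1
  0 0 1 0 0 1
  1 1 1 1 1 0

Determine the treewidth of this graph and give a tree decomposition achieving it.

Treewidth 2.
One such decomposition:
Bags: B1 = {c, e, f}  B2 = {b, c, f}  B3 = {b, d, f}  B4 = {a, c, f}
Tree: B1–B2, B2–B3, B2–B4

Each bag holds 3 vertices, so the decomposition has width 2, which upper-bounds the treewidth. For the lower bound, the 3 vertices {b, d, f} are pairwise adjacent, and any tree decomposition puts a clique entirely inside one bag — forcing width ≥ 2. Therefore the treewidth is 2.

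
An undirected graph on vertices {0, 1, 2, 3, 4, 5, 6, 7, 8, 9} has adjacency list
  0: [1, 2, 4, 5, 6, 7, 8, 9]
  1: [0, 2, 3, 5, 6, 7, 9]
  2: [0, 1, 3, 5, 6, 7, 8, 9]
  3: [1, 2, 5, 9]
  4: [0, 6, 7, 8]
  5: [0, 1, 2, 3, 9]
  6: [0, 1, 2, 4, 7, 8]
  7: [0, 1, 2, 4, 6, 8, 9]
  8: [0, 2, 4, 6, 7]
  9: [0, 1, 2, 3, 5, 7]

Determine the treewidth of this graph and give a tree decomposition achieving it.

Treewidth 4.
Bags: B1 = {0, 1, 2, 7, 9}  B2 = {0, 1, 2, 5, 9}  B3 = {0, 1, 2, 6, 7}  B4 = {1, 2, 3, 5, 9}  B5 = {0, 2, 6, 7, 8}  B6 = {0, 4, 6, 7, 8}
Tree: B1–B2, B1–B3, B2–B4, B3–B5, B5–B6

Each bag holds 5 vertices, so the decomposition has width 4, which upper-bounds the treewidth. For the lower bound, the 5 vertices {0, 2, 6, 7, 8} are pairwise adjacent, and any tree decomposition puts a clique entirely inside one bag — forcing width ≥ 4. Hence tw(G) = 4 exactly.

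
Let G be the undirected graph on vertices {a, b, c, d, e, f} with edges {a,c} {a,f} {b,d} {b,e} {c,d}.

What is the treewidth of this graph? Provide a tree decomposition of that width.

Every bag has size at most 2, so the width is 2 − 1 = 1 and tw(G) ≤ 1. Since G has at least one edge (e.g. e–b), it is not an edgeless graph, so tw(G) ≥ 1. Therefore the treewidth is 1.

Treewidth 1.
Bags: B1 = {b, e}  B2 = {b, d}  B3 = {c, d}  B4 = {a, c}  B5 = {a, f}
Tree: B1–B2, B2–B3, B3–B4, B4–B5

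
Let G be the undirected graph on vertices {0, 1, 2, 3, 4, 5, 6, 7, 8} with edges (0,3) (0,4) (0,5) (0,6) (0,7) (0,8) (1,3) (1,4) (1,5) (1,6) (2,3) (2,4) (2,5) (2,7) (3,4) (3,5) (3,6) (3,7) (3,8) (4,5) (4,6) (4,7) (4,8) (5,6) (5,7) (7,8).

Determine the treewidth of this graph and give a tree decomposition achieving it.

Treewidth 4.
One optimal decomposition is:
Bags: B1 = {0, 3, 4, 5, 6}  B2 = {0, 3, 4, 5, 7}  B3 = {0, 3, 4, 7, 8}  B4 = {2, 3, 4, 5, 7}  B5 = {1, 3, 4, 5, 6}
Tree: B1–B2, B2–B3, B2–B4, B1–B5

Every bag has size at most 5, so the width is 5 − 1 = 4 and tw(G) ≤ 4. On the other hand G contains the 5-clique {0, 3, 4, 7, 8}. A clique must lie in a single bag of any decomposition, so no decomposition can have width below 4. Combining the bounds, tw(G) = 4.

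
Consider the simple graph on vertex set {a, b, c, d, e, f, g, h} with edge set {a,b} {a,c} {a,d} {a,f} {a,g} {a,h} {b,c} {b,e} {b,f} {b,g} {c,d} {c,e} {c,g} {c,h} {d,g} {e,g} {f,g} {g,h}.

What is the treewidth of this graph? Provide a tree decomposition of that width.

The largest bag has 4 vertices, giving width 3; this decomposition certifies tw(G) ≤ 3. For the lower bound, the 4 vertices {b, c, e, g} are pairwise adjacent, and any tree decomposition puts a clique entirely inside one bag — forcing width ≥ 3. Hence tw(G) = 3 exactly.

Treewidth 3.
Bags: B1 = {a, c, d, g}  B2 = {a, b, c, g}  B3 = {a, b, f, g}  B4 = {b, c, e, g}  B5 = {a, c, g, h}
Tree: B1–B2, B2–B3, B2–B4, B2–B5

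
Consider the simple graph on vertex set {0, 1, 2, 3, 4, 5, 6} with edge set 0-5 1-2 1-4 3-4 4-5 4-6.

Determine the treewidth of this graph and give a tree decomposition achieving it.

Every bag has size at most 2, so the width is 2 − 1 = 1 and tw(G) ≤ 1. G has an edge, so its treewidth is at least 1. The upper and lower bounds meet at 1, so that is the treewidth.

Treewidth 1.
One such decomposition:
Bags: B1 = {4, 5}  B2 = {3, 4}  B3 = {0, 5}  B4 = {1, 4}  B5 = {4, 6}  B6 = {1, 2}
Tree: B1–B2, B1–B3, B1–B4, B1–B5, B4–B6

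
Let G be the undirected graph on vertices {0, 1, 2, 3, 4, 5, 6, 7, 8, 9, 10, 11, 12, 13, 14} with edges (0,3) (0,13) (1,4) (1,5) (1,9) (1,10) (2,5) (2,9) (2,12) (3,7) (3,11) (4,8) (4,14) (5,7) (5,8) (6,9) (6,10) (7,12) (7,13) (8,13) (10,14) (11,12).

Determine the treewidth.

A width-3 tree decomposition is:
Bags: B1 = {0, 3, 11, 13}  B2 = {3, 7, 11, 13}  B3 = {7, 11, 12, 13}  B4 = {7, 8, 12, 13}  B5 = {5, 7, 8, 12}  B6 = {2, 5, 8, 12}  B7 = {2, 4, 5, 8}  B8 = {1, 2, 4, 5}  B9 = {1, 2, 4, 9}  B10 = {1, 4, 9, 14}  B11 = {1, 9, 10, 14}  B12 = {6, 9, 10, 14}
Tree: B1–B2, B2–B3, B3–B4, B4–B5, B5–B6, B6–B7, B7–B8, B8–B9, B9–B10, B10–B11, B11–B12
Every bag has size at most 4, so the width is 4 − 1 = 3 and tw(G) ≤ 3. For the lower bound: the 4 vertex sets {0,3,11}, {13}, {7}, {2,5,8,12} are disjoint, each induces a connected subgraph, and every pair is joined by at least one edge of G. Contracting each set to a single vertex therefore yields K_{4} as a minor, and since treewidth is minor-monotone, tw(G) ≥ tw(K_{4}) = 3. Therefore the treewidth is 3.

3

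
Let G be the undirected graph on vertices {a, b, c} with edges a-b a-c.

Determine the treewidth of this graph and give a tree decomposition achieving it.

Treewidth 1.
One optimal decomposition is:
Bags: B1 = {a, c}  B2 = {a, b}
Tree: B1–B2

Every bag has size at most 2, so the width is 2 − 1 = 1 and tw(G) ≤ 1. Since G has at least one edge (e.g. c–a), it is not an edgeless graph, so tw(G) ≥ 1. Combining the bounds, tw(G) = 1.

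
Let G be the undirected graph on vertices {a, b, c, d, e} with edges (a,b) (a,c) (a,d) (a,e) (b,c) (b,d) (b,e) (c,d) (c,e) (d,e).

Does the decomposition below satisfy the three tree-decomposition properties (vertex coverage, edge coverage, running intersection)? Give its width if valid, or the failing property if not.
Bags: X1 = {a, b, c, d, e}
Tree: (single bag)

Checking the three conditions: (i) the bags cover all of {a, b, c, d, e}; (ii) for each edge, some bag contains both endpoints; (iii) the bags containing any fixed vertex form a subtree. All hold, so the decomposition is valid with width 5 − 1 = 4.

Yes; width 4.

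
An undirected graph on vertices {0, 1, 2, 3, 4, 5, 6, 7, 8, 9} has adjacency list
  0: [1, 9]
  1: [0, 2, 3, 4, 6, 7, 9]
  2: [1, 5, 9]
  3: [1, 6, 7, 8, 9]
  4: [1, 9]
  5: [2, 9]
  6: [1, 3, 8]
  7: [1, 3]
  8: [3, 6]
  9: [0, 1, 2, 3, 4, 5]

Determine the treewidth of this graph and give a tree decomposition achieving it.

Treewidth 2.
Bags: B1 = {1, 3, 6}  B2 = {1, 3, 9}  B3 = {1, 2, 9}  B4 = {1, 3, 7}  B5 = {0, 1, 9}  B6 = {1, 4, 9}  B7 = {2, 5, 9}  B8 = {3, 6, 8}
Tree: B1–B2, B2–B3, B1–B4, B3–B5, B5–B6, B3–B7, B1–B8

Each bag holds 3 vertices, so the decomposition has width 2, which upper-bounds the treewidth. On the other hand G contains the 3-clique {3, 6, 8}. A clique must lie in a single bag of any decomposition, so no decomposition can have width below 2. Hence tw(G) = 2 exactly.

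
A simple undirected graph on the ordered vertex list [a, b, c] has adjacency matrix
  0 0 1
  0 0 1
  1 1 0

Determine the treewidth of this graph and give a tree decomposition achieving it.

Treewidth 1.
One such decomposition:
Bags: B1 = {a, c}  B2 = {b, c}
Tree: B1–B2

Every bag has size at most 2, so the width is 2 − 1 = 1 and tw(G) ≤ 1. Since G has at least one edge (e.g. a–c), it is not an edgeless graph, so tw(G) ≥ 1. Hence tw(G) = 1 exactly.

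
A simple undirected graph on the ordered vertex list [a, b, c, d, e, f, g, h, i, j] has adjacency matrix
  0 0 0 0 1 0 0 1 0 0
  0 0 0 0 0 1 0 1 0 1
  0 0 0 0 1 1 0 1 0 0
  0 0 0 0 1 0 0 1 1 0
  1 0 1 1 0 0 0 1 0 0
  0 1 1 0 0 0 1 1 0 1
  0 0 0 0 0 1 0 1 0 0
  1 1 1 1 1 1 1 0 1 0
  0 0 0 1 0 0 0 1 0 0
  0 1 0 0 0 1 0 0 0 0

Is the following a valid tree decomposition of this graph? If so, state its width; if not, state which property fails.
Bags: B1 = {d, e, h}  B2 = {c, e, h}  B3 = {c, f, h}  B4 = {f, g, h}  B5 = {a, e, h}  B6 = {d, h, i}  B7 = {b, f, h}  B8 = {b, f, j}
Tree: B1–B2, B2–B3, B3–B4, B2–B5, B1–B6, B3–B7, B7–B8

Yes; width 2.

Every vertex of G appears in some bag (union = {a, b, c, d, e, f, g, h, i, j}); every edge is covered by a bag; and for each vertex v the set of bags containing v is connected in the bag tree. The decomposition is therefore valid. The largest bag has 3 vertices, so the width is 2.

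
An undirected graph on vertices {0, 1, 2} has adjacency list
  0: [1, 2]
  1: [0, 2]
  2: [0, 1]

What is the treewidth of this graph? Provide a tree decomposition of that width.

With just one bag of size 3, the width is 3 − 1 = 2, so tw(G) ≤ 2. For the lower bound, the 3 vertices {0, 1, 2} are pairwise adjacent, and any tree decomposition puts a clique entirely inside one bag — forcing width ≥ 2. Combining the bounds, tw(G) = 2.

Treewidth 2.
One such decomposition:
Bags: B1 = {0, 1, 2}
Tree: (single bag)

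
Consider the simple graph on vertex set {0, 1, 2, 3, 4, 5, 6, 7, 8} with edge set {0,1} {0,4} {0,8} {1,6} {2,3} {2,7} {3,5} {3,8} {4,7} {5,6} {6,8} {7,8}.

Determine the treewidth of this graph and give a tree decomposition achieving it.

Treewidth 3.
One such decomposition:
Bags: B1 = {0, 2, 4, 7}  B2 = {0, 2, 7, 8}  B3 = {0, 2, 3, 8}  B4 = {0, 1, 3, 8}  B5 = {1, 3, 6, 8}  B6 = {1, 3, 5, 6}
Tree: B1–B2, B2–B3, B3–B4, B4–B5, B5–B6

Each bag holds 4 vertices, so the decomposition has width 3, which upper-bounds the treewidth. For the lower bound: the 4 vertex sets {2,4,7}, {0}, {8}, {1,3,5,6} are disjoint, each induces a connected subgraph, and every pair is joined by at least one edge of G. Contracting each set to a single vertex therefore yields K_{4} as a minor, and since treewidth is minor-monotone, tw(G) ≥ tw(K_{4}) = 3. The upper and lower bounds meet at 3, so that is the treewidth.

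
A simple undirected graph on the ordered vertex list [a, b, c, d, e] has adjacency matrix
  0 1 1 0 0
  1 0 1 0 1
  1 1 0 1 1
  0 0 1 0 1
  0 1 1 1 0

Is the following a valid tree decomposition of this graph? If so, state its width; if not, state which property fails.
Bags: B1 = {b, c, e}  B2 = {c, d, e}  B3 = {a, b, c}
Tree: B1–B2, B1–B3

Yes; width 2.

Every vertex of G appears in some bag (union = {a, b, c, d, e}); every edge is covered by a bag; and for each vertex v the set of bags containing v is connected in the bag tree. The decomposition is therefore valid. The largest bag has 3 vertices, so the width is 2.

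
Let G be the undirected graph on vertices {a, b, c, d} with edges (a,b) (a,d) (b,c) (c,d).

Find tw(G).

2

A width-2 tree decomposition is:
Bags: B1 = {a, b, d}  B2 = {b, c, d}
Tree: B1–B2
Each bag holds 3 vertices, so the decomposition has width 2, which upper-bounds the treewidth. Since d–a–b–c–d is a cycle in G, G is not acyclic. Forests are exactly the graphs of treewidth ≤ 1, so tw(G) ≥ 2. Combining the bounds, tw(G) = 2.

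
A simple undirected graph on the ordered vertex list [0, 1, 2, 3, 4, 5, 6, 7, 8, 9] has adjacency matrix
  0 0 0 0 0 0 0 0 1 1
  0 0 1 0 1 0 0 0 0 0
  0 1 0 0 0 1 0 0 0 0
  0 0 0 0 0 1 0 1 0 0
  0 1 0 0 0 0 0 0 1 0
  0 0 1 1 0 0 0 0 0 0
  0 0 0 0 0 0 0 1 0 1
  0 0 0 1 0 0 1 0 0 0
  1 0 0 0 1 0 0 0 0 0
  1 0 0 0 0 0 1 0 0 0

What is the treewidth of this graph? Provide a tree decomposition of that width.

Each bag holds 3 vertices, so the decomposition has width 2, which upper-bounds the treewidth. For the lower bound, G contains the cycle 8–0–9–6–7–3–5–2–1–4–8, so G is not a forest; only forests have treewidth ≤ 1, hence tw(G) ≥ 2. The upper and lower bounds meet at 2, so that is the treewidth.

Treewidth 2.
One optimal decomposition is:
Bags: B1 = {0, 8, 9}  B2 = {6, 8, 9}  B3 = {6, 7, 8}  B4 = {3, 7, 8}  B5 = {3, 5, 8}  B6 = {2, 5, 8}  B7 = {1, 2, 8}  B8 = {1, 4, 8}
Tree: B1–B2, B2–B3, B3–B4, B4–B5, B5–B6, B6–B7, B7–B8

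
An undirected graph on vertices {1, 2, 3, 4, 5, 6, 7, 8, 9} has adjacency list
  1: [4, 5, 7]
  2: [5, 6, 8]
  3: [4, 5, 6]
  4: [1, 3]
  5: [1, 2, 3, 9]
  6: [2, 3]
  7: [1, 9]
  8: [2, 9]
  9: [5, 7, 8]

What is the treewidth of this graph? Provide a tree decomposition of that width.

Every bag has size at most 4, so the width is 4 − 1 = 3 and tw(G) ≤ 3. For the lower bound: the 4 vertex sets {1,4,7}, {9}, {5}, {2,3,6,8} are disjoint, each induces a connected subgraph, and every pair is joined by at least one edge of G. Contracting each set to a single vertex therefore yields K_{4} as a minor, and since treewidth is minor-monotone, tw(G) ≥ tw(K_{4}) = 3. Hence tw(G) = 3 exactly.

Treewidth 3.
One optimal decomposition is:
Bags: B1 = {1, 4, 7, 9}  B2 = {1, 4, 5, 9}  B3 = {3, 4, 5, 9}  B4 = {3, 5, 8, 9}  B5 = {2, 3, 5, 8}  B6 = {2, 3, 6, 8}
Tree: B1–B2, B2–B3, B3–B4, B4–B5, B5–B6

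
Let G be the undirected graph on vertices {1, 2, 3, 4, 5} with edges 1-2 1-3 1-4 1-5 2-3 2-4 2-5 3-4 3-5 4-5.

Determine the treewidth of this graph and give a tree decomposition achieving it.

A single bag containing all 5 vertices is trivially a valid decomposition of width 4. For the lower bound, the 5 vertices {1, 2, 3, 4, 5} are pairwise adjacent, and any tree decomposition puts a clique entirely inside one bag — forcing width ≥ 4. The upper and lower bounds meet at 4, so that is the treewidth.

Treewidth 4.
One such decomposition:
Bags: B1 = {1, 2, 3, 4, 5}
Tree: (single bag)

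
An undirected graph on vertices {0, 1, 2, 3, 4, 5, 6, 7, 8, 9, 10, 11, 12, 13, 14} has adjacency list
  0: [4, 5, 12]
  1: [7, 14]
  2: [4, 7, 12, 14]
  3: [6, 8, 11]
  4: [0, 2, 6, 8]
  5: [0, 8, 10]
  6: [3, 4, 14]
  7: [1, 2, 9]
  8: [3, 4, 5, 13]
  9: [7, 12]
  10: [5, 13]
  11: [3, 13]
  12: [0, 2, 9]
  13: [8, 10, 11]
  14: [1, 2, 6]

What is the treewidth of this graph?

A width-3 tree decomposition is:
Bags: B1 = {1, 7, 9, 14}  B2 = {2, 7, 9, 14}  B3 = {2, 9, 12, 14}  B4 = {2, 6, 12, 14}  B5 = {2, 4, 6, 12}  B6 = {0, 4, 6, 12}  B7 = {0, 3, 4, 6}  B8 = {0, 3, 4, 8}  B9 = {0, 3, 5, 8}  B10 = {3, 5, 8, 11}  B11 = {5, 8, 11, 13}  B12 = {5, 10, 11, 13}
Tree: B1–B2, B2–B3, B3–B4, B4–B5, B5–B6, B6–B7, B7–B8, B8–B9, B9–B10, B10–B11, B11–B12
The largest bag has 4 vertices, giving width 3; this decomposition certifies tw(G) ≤ 3. For the lower bound: the 4 vertex sets {1,7,9}, {14}, {2}, {0,4,6,12} are disjoint, each induces a connected subgraph, and every pair is joined by at least one edge of G. Contracting each set to a single vertex therefore yields K_{4} as a minor, and since treewidth is minor-monotone, tw(G) ≥ tw(K_{4}) = 3. Hence tw(G) = 3 exactly.

3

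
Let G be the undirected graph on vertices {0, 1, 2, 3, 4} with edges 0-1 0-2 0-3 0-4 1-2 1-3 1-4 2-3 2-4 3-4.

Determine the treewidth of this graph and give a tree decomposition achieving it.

A single bag containing all 5 vertices is trivially a valid decomposition of width 4. On the other hand G contains the 5-clique {0, 1, 2, 3, 4}. A clique must lie in a single bag of any decomposition, so no decomposition can have width below 4. Therefore the treewidth is 4.

Treewidth 4.
One optimal decomposition is:
Bags: B1 = {0, 1, 2, 3, 4}
Tree: (single bag)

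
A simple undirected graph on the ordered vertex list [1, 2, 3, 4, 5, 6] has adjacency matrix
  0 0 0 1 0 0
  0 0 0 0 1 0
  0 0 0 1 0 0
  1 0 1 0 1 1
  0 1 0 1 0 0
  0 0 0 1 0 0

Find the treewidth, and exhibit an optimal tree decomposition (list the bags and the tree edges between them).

Treewidth 1.
Bags: B1 = {4, 5}  B2 = {3, 4}  B3 = {1, 4}  B4 = {4, 6}  B5 = {2, 5}
Tree: B1–B2, B1–B3, B3–B4, B1–B5

The largest bag has 2 vertices, giving width 1; this decomposition certifies tw(G) ≤ 1. Since G has at least one edge (e.g. 4–5), it is not an edgeless graph, so tw(G) ≥ 1. Therefore the treewidth is 1.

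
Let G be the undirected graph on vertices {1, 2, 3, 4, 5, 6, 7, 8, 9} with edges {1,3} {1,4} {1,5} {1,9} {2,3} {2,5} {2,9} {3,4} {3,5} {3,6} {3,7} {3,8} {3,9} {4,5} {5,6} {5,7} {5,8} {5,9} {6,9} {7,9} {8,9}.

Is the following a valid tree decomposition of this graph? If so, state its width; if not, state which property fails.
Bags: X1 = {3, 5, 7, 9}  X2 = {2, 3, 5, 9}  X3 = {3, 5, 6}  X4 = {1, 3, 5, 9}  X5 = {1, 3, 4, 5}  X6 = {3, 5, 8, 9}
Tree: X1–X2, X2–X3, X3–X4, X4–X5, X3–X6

No — edge (9,6) lies in no bag.

A tree decomposition must satisfy three properties: every vertex lies in some bag; for every edge, both endpoints lie together in some bag; and for every vertex, the bags containing it form a connected subtree. Here edge (9,6) lies in no bag, so the decomposition is invalid.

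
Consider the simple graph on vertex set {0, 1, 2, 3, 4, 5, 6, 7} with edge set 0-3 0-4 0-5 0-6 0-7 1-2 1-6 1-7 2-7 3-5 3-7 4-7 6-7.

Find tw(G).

A width-2 tree decomposition is:
Bags: B1 = {0, 3, 7}  B2 = {0, 6, 7}  B3 = {0, 4, 7}  B4 = {1, 6, 7}  B5 = {1, 2, 7}  B6 = {0, 3, 5}
Tree: B1–B2, B2–B3, B2–B4, B4–B5, B1–B6
Each bag holds 3 vertices, so the decomposition has width 2, which upper-bounds the treewidth. Conversely, {0, 3, 5} is a clique of size 3, and the vertices of any clique must share a bag in every tree decomposition; so some bag has ≥ 3 vertices and tw(G) ≥ 2. Therefore the treewidth is 2.

2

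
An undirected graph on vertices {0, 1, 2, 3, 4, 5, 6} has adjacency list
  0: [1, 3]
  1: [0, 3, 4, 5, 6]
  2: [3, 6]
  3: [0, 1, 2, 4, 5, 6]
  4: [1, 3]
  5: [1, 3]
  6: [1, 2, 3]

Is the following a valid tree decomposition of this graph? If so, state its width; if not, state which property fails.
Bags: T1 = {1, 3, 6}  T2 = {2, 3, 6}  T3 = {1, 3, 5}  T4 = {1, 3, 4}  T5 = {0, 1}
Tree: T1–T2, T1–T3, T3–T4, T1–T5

No — edge (3,0) lies in no bag.

A tree decomposition must satisfy three properties: every vertex lies in some bag; for every edge, both endpoints lie together in some bag; and for every vertex, the bags containing it form a connected subtree. Here edge (3,0) lies in no bag, so the decomposition is invalid.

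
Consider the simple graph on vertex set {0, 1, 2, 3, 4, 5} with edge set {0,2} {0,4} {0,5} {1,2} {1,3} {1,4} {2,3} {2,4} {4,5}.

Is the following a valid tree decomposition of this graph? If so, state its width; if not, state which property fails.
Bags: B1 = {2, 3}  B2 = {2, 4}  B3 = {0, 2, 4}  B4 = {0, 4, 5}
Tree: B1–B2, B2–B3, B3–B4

A tree decomposition must satisfy three properties: every vertex lies in some bag; for every edge, both endpoints lie together in some bag; and for every vertex, the bags containing it form a connected subtree. Here vertex 1 appears in no bag, so the decomposition is invalid.

No — vertex 1 appears in no bag.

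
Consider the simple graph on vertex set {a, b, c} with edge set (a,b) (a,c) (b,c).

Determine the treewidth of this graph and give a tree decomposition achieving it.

A single bag containing all 3 vertices is trivially a valid decomposition of width 2. For the lower bound, the 3 vertices {a, b, c} are pairwise adjacent, and any tree decomposition puts a clique entirely inside one bag — forcing width ≥ 2. The upper and lower bounds meet at 2, so that is the treewidth.

Treewidth 2.
Bags: B1 = {a, b, c}
Tree: (single bag)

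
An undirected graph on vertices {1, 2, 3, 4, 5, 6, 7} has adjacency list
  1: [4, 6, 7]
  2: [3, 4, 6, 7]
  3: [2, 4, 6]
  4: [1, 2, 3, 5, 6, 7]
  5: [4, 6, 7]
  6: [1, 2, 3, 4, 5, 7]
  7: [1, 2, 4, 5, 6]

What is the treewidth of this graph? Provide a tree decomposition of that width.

Each bag holds 4 vertices, so the decomposition has width 3, which upper-bounds the treewidth. For the lower bound, the 4 vertices {2, 3, 4, 6} are pairwise adjacent, and any tree decomposition puts a clique entirely inside one bag — forcing width ≥ 3. Combining the bounds, tw(G) = 3.

Treewidth 3.
Bags: B1 = {2, 3, 4, 6}  B2 = {2, 4, 6, 7}  B3 = {4, 5, 6, 7}  B4 = {1, 4, 6, 7}
Tree: B1–B2, B2–B3, B3–B4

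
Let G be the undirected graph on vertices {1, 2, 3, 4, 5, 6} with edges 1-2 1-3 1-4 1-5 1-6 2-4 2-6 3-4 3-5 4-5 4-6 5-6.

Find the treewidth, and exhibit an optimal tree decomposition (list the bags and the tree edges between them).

Treewidth 3.
One optimal decomposition is:
Bags: B1 = {1, 3, 4, 5}  B2 = {1, 4, 5, 6}  B3 = {1, 2, 4, 6}
Tree: B1–B2, B2–B3

The largest bag has 4 vertices, giving width 3; this decomposition certifies tw(G) ≤ 3. Conversely, {1, 2, 4, 6} is a clique of size 4, and the vertices of any clique must share a bag in every tree decomposition; so some bag has ≥ 4 vertices and tw(G) ≥ 3. Combining the bounds, tw(G) = 3.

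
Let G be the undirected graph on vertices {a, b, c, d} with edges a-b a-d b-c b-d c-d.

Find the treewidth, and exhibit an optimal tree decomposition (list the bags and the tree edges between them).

Each bag holds 3 vertices, so the decomposition has width 2, which upper-bounds the treewidth. Conversely, {b, c, d} is a clique of size 3, and the vertices of any clique must share a bag in every tree decomposition; so some bag has ≥ 3 vertices and tw(G) ≥ 2. Therefore the treewidth is 2.

Treewidth 2.
Bags: B1 = {b, c, d}  B2 = {a, b, d}
Tree: B1–B2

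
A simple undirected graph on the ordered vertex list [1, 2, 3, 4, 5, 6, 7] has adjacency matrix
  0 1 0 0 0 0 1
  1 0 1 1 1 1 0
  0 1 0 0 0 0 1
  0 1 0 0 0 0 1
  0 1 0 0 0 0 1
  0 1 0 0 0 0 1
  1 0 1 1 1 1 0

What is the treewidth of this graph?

2

A width-2 tree decomposition is:
Bags: B1 = {1, 2, 7}  B2 = {2, 5, 7}  B3 = {2, 6, 7}  B4 = {2, 3, 7}  B5 = {2, 4, 7}
Tree: B1–B2, B2–B3, B3–B4, B4–B5
Each bag holds 3 vertices, so the decomposition has width 2, which upper-bounds the treewidth. For the lower bound, G contains the cycle 2–1–7–5–2, so G is not a forest; only forests have treewidth ≤ 1, hence tw(G) ≥ 2. The upper and lower bounds meet at 2, so that is the treewidth.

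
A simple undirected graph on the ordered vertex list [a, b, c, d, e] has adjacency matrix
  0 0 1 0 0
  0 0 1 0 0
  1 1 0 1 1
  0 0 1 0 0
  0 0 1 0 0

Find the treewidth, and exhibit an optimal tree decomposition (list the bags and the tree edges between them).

Treewidth 1.
Bags: B1 = {c, e}  B2 = {a, c}  B3 = {c, d}  B4 = {b, c}
Tree: B1–B2, B2–B3, B1–B4

The largest bag has 2 vertices, giving width 1; this decomposition certifies tw(G) ≤ 1. Since G has at least one edge (e.g. e–c), it is not an edgeless graph, so tw(G) ≥ 1. Combining the bounds, tw(G) = 1.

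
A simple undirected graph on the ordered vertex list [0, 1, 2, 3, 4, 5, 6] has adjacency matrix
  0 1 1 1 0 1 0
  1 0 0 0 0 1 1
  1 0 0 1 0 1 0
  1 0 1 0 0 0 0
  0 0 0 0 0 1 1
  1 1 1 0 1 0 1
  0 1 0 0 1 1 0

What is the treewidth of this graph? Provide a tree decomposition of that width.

The largest bag has 3 vertices, giving width 2; this decomposition certifies tw(G) ≤ 2. For the lower bound, the 3 vertices {0, 2, 3} are pairwise adjacent, and any tree decomposition puts a clique entirely inside one bag — forcing width ≥ 2. Combining the bounds, tw(G) = 2.

Treewidth 2.
Bags: B1 = {1, 5, 6}  B2 = {0, 1, 5}  B3 = {4, 5, 6}  B4 = {0, 2, 5}  B5 = {0, 2, 3}
Tree: B1–B2, B1–B3, B2–B4, B4–B5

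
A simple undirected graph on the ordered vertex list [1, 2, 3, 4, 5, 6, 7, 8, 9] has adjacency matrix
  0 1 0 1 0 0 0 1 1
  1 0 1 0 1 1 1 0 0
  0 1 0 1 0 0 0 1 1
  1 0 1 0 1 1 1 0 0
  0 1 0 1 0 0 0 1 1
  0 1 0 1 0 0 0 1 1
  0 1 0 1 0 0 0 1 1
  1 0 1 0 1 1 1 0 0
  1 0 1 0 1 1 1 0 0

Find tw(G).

4

A width-4 tree decomposition is:
Bags: B1 = {2, 4, 5, 8, 9}  B2 = {2, 3, 4, 8, 9}  B3 = {2, 4, 6, 8, 9}  B4 = {1, 2, 4, 8, 9}  B5 = {2, 4, 7, 8, 9}
Tree: B1–B2, B2–B3, B3–B4, B4–B5
The largest bag has 5 vertices, giving width 4; this decomposition certifies tw(G) ≤ 4. For the lower bound: the 5 vertex sets {4,5}, {2,3}, {6,9}, {8}, {1} are disjoint, each induces a connected subgraph, and every pair is joined by at least one edge of G. Contracting each set to a single vertex therefore yields K_{5} as a minor, and since treewidth is minor-monotone, tw(G) ≥ tw(K_{5}) = 4. The upper and lower bounds meet at 4, so that is the treewidth.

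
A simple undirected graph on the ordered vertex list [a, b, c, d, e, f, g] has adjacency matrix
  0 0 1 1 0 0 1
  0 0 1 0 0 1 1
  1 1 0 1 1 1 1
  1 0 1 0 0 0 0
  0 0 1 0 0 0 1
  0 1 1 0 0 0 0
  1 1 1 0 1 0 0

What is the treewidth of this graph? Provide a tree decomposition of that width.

Each bag holds 3 vertices, so the decomposition has width 2, which upper-bounds the treewidth. For the lower bound, the 3 vertices {a, c, d} are pairwise adjacent, and any tree decomposition puts a clique entirely inside one bag — forcing width ≥ 2. The upper and lower bounds meet at 2, so that is the treewidth.

Treewidth 2.
One such decomposition:
Bags: B1 = {b, c, f}  B2 = {b, c, g}  B3 = {a, c, g}  B4 = {a, c, d}  B5 = {c, e, g}
Tree: B1–B2, B2–B3, B3–B4, B3–B5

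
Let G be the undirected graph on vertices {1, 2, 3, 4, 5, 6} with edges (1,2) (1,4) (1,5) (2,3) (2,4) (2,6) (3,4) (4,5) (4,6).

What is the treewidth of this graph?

2

A width-2 tree decomposition is:
Bags: B1 = {2, 3, 4}  B2 = {1, 2, 4}  B3 = {2, 4, 6}  B4 = {1, 4, 5}
Tree: B1–B2, B1–B3, B2–B4
The largest bag has 3 vertices, giving width 2; this decomposition certifies tw(G) ≤ 2. Conversely, {1, 2, 4} is a clique of size 3, and the vertices of any clique must share a bag in every tree decomposition; so some bag has ≥ 3 vertices and tw(G) ≥ 2. Combining the bounds, tw(G) = 2.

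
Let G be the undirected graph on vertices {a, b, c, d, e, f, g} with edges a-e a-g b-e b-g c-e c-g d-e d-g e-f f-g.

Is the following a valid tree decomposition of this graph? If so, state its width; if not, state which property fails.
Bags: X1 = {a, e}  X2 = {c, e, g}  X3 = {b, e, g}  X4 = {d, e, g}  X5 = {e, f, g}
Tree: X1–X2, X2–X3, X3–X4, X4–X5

A tree decomposition must satisfy three properties: every vertex lies in some bag; for every edge, both endpoints lie together in some bag; and for every vertex, the bags containing it form a connected subtree. Here edge (g,a) lies in no bag, so the decomposition is invalid.

No — edge (g,a) lies in no bag.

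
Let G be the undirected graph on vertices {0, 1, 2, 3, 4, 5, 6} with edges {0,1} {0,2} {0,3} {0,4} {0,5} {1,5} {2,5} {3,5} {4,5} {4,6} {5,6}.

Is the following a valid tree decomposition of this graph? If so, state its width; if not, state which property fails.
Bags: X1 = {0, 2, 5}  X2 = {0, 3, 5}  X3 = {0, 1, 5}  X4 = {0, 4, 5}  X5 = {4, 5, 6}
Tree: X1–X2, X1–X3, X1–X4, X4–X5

Yes; width 2.

Checking the three conditions: (i) the bags cover all of {0, 1, 2, 3, 4, 5, 6}; (ii) for each edge, some bag contains both endpoints; (iii) the bags containing any fixed vertex form a subtree. All hold, so the decomposition is valid with width 3 − 1 = 2.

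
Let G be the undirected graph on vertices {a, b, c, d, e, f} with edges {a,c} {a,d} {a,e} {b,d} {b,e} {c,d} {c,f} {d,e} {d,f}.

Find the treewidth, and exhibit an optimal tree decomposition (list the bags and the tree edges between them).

Treewidth 2.
One optimal decomposition is:
Bags: B1 = {a, d, e}  B2 = {b, d, e}  B3 = {a, c, d}  B4 = {c, d, f}
Tree: B1–B2, B1–B3, B3–B4

The largest bag has 3 vertices, giving width 2; this decomposition certifies tw(G) ≤ 2. On the other hand G contains the 3-clique {a, d, e}. A clique must lie in a single bag of any decomposition, so no decomposition can have width below 2. The upper and lower bounds meet at 2, so that is the treewidth.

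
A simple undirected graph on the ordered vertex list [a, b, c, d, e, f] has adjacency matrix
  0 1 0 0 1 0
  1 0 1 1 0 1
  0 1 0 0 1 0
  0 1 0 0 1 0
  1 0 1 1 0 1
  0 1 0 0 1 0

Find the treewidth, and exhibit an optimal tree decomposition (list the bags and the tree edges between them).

Treewidth 2.
Bags: B1 = {b, c, e}  B2 = {b, d, e}  B3 = {a, b, e}  B4 = {b, e, f}
Tree: B1–B2, B2–B3, B3–B4

The largest bag has 3 vertices, giving width 2; this decomposition certifies tw(G) ≤ 2. The edges b–c–e–d–b form a cycle, so G is not a tree and its treewidth is at least 2. Combining the bounds, tw(G) = 2.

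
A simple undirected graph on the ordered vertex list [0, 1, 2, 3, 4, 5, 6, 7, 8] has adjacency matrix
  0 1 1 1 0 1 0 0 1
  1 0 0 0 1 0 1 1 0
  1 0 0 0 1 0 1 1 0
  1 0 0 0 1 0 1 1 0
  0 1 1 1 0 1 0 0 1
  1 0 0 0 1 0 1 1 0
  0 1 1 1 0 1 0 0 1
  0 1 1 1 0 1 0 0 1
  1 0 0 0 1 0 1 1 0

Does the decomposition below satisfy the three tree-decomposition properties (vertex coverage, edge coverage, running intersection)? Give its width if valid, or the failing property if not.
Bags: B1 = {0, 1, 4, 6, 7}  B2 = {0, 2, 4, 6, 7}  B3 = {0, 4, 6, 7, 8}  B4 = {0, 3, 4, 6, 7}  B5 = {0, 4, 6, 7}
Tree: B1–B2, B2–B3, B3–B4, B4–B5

No — vertex 5 appears in no bag.

A tree decomposition must satisfy three properties: every vertex lies in some bag; for every edge, both endpoints lie together in some bag; and for every vertex, the bags containing it form a connected subtree. Here vertex 5 appears in no bag, so the decomposition is invalid.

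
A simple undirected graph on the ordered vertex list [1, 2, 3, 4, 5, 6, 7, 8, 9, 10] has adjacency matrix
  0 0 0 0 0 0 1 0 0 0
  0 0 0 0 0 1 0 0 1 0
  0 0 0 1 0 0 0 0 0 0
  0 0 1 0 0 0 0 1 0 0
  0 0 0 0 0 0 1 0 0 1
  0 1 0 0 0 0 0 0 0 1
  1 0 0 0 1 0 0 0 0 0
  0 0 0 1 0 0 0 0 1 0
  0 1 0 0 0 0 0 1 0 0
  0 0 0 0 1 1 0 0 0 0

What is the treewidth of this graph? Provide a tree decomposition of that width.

Treewidth 1.
One such decomposition:
Bags: B1 = {1, 7}  B2 = {5, 7}  B3 = {5, 10}  B4 = {6, 10}  B5 = {2, 6}  B6 = {2, 9}  B7 = {8, 9}  B8 = {4, 8}  B9 = {3, 4}
Tree: B1–B2, B2–B3, B3–B4, B4–B5, B5–B6, B6–B7, B7–B8, B8–B9

Every bag has size at most 2, so the width is 2 − 1 = 1 and tw(G) ≤ 1. G has an edge, so its treewidth is at least 1. Hence tw(G) = 1 exactly.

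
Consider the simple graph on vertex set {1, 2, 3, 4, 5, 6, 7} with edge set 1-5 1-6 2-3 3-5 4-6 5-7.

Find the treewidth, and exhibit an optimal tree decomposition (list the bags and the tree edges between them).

Each bag holds 2 vertices, so the decomposition has width 1, which upper-bounds the treewidth. Since G has at least one edge (e.g. 1–5), it is not an edgeless graph, so tw(G) ≥ 1. The upper and lower bounds meet at 1, so that is the treewidth.

Treewidth 1.
One such decomposition:
Bags: B1 = {1, 5}  B2 = {3, 5}  B3 = {1, 6}  B4 = {4, 6}  B5 = {5, 7}  B6 = {2, 3}
Tree: B1–B2, B1–B3, B3–B4, B2–B5, B2–B6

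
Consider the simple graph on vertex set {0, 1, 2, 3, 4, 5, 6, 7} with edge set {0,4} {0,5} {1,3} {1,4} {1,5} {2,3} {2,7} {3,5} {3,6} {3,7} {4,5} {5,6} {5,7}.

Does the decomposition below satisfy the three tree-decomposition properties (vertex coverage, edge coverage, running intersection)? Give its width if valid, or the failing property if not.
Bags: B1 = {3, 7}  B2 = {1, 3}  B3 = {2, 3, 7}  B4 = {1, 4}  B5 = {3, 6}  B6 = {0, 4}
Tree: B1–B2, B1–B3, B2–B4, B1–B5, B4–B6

No — vertex 5 appears in no bag.

A tree decomposition must satisfy three properties: every vertex lies in some bag; for every edge, both endpoints lie together in some bag; and for every vertex, the bags containing it form a connected subtree. Here vertex 5 appears in no bag, so the decomposition is invalid.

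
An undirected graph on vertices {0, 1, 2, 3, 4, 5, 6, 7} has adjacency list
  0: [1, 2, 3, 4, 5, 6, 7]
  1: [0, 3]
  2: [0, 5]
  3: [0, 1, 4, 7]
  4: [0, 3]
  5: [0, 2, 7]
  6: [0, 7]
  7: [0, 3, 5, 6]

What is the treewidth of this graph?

A width-2 tree decomposition is:
Bags: B1 = {0, 1, 3}  B2 = {0, 3, 7}  B3 = {0, 5, 7}  B4 = {0, 2, 5}  B5 = {0, 6, 7}  B6 = {0, 3, 4}
Tree: B1–B2, B2–B3, B3–B4, B3–B5, B1–B6
Each bag holds 3 vertices, so the decomposition has width 2, which upper-bounds the treewidth. Conversely, {0, 2, 5} is a clique of size 3, and the vertices of any clique must share a bag in every tree decomposition; so some bag has ≥ 3 vertices and tw(G) ≥ 2. Combining the bounds, tw(G) = 2.

2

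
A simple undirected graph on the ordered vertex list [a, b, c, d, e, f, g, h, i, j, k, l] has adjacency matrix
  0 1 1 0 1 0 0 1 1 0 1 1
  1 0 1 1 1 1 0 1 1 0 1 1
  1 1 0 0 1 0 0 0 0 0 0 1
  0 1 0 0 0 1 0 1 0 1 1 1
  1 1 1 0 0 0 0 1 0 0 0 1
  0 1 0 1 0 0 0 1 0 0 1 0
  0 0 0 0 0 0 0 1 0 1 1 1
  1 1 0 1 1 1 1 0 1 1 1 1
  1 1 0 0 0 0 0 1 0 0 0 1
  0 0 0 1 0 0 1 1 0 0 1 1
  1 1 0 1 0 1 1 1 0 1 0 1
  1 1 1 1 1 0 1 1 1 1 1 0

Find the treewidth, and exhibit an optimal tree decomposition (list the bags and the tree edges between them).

Every bag has size at most 5, so the width is 5 − 1 = 4 and tw(G) ≤ 4. On the other hand G contains the 5-clique {b, d, f, h, k}. A clique must lie in a single bag of any decomposition, so no decomposition can have width below 4. Therefore the treewidth is 4.

Treewidth 4.
One such decomposition:
Bags: B1 = {a, b, e, h, l}  B2 = {a, b, h, k, l}  B3 = {a, b, h, i, l}  B4 = {a, b, c, e, l}  B5 = {b, d, h, k, l}  B6 = {d, h, j, k, l}  B7 = {b, d, f, h, k}  B8 = {g, h, j, k, l}
Tree: B1–B2, B2–B3, B1–B4, B2–B5, B5–B6, B5–B7, B6–B8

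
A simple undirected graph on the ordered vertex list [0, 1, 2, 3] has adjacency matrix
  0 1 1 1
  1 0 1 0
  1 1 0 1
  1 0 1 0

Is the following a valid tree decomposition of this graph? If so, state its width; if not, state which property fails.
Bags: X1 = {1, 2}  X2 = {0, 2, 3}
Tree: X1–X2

A tree decomposition must satisfy three properties: every vertex lies in some bag; for every edge, both endpoints lie together in some bag; and for every vertex, the bags containing it form a connected subtree. Here edge (0,1) lies in no bag, so the decomposition is invalid.

No — edge (0,1) lies in no bag.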